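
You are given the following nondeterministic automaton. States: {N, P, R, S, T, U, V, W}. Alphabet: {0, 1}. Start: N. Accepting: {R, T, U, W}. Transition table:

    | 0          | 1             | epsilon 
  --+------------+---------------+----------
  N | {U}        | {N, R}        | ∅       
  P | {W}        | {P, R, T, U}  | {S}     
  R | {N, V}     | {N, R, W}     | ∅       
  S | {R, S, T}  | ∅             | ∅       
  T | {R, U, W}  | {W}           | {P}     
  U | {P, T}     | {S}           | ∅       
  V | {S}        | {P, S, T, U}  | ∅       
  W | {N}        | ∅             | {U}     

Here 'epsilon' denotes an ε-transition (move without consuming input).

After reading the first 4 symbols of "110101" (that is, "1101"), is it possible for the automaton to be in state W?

Yes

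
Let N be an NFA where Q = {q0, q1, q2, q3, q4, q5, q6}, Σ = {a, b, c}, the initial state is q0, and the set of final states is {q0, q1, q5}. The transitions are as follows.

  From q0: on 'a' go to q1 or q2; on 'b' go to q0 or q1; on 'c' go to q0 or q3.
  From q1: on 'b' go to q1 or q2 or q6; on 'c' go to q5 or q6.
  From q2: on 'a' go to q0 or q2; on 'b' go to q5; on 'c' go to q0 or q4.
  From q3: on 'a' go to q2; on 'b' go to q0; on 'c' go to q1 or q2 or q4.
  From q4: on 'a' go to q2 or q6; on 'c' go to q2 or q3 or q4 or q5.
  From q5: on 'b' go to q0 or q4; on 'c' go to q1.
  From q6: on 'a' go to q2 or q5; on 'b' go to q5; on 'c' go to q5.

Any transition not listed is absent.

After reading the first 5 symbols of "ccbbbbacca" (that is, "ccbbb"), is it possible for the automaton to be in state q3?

No

Start in {q0}.
Read 'c': q0→{q0, q3}; now {q0, q3}.
Read 'c': q0→{q0, q3}, q3→{q1, q2, q4}; now {q0, q1, q2, q3, q4}.
Read 'b': q0→{q0, q1}, q1→{q1, q2, q6}, q2→{q5}, q3→{q0}, q4→∅; now {q0, q1, q2, q5, q6}.
Read 'b': q0→{q0, q1}, q1→{q1, q2, q6}, q2→{q5}, q5→{q0, q4}, q6→{q5}; now {q0, q1, q2, q4, q5, q6}.
Read 'b': q0→{q0, q1}, q1→{q1, q2, q6}, q2→{q5}, q4→∅, q5→{q0, q4}, q6→{q5}; now {q0, q1, q2, q4, q5, q6}.
State q3 is not in {q0, q1, q2, q4, q5, q6}.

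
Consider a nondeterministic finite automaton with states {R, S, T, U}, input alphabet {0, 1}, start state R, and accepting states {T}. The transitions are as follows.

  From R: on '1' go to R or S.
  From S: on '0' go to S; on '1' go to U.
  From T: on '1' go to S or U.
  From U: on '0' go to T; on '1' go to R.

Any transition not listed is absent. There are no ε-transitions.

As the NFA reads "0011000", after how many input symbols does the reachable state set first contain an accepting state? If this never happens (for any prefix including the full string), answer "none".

none

Start in {R}.
Read '0': {R} → ∅.
The set is empty and remains empty for the remaining 6 symbols.
No reachable set along the way intersects F.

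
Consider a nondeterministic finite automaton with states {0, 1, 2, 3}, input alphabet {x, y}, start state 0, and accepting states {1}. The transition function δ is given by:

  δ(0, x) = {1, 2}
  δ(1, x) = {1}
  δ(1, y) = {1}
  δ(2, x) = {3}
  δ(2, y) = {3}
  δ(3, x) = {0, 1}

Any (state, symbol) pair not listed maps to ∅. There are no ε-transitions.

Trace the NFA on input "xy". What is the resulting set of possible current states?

Start in {0}.
Read 'x': 0→{1, 2}; now {1, 2}.
Read 'y': 1→{1}, 2→{3}; now {1, 3}.

{1, 3}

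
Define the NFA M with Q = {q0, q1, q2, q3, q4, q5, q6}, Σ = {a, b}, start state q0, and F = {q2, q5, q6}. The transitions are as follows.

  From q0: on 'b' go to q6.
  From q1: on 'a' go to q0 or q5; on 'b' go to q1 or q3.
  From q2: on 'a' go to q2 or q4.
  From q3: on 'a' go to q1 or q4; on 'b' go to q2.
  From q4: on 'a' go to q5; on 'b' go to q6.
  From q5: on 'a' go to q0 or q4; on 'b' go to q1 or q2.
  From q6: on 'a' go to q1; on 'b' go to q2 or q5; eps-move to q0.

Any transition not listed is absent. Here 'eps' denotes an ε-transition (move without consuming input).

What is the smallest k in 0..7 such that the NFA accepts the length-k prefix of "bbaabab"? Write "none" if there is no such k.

Start in {q0}.
Read 'b': {q0} → {q0, q6}.
None of the earlier sets intersect F, but {q0, q6} does.

1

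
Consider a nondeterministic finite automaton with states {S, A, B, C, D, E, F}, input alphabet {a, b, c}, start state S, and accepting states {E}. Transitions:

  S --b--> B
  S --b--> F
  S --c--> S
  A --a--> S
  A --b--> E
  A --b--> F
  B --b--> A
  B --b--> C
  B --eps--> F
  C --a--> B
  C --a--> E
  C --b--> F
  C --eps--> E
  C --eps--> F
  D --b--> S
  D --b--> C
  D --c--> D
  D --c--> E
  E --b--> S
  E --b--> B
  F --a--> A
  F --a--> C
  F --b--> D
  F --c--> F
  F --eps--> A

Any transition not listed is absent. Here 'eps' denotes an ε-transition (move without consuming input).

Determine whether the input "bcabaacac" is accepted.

Start in {S}.
Read 'b': {S} → {A, B, F}.
Read 'c': {A, B, F} → {A, F}.
Read 'a': {A, F} → {S, A, C, E, F}.
Read 'b': {S, A, C, E, F} → {S, A, B, D, E, F}.
Read 'a': {S, A, B, D, E, F} → {S, A, C, E, F}.
Read 'a': {S, A, C, E, F} → {S, A, B, C, E, F}.
Read 'c': {S, A, B, C, E, F} → {S, A, F}.
Read 'a': {S, A, F} → {S, A, C, E, F}.
Read 'c': {S, A, C, E, F} → {S, A, F}.
The final set {S, A, F} contains no accepting state.

No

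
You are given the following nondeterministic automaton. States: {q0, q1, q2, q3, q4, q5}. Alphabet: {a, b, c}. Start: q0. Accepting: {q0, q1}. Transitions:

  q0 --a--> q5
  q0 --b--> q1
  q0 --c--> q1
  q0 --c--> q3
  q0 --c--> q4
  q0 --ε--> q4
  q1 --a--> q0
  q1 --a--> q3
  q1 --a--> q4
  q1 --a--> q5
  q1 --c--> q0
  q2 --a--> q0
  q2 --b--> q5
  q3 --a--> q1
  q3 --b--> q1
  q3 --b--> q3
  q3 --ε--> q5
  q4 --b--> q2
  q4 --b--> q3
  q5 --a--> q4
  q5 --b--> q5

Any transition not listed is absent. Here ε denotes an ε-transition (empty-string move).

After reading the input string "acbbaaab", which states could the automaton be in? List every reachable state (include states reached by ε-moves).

∅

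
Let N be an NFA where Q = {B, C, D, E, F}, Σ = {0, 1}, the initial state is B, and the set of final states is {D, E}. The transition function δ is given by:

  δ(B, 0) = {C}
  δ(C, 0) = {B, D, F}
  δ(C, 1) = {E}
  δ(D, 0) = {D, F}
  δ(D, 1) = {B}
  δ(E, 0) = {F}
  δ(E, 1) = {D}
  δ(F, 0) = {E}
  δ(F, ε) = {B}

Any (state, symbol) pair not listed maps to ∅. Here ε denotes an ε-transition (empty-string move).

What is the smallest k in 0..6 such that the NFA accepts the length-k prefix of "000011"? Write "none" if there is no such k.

2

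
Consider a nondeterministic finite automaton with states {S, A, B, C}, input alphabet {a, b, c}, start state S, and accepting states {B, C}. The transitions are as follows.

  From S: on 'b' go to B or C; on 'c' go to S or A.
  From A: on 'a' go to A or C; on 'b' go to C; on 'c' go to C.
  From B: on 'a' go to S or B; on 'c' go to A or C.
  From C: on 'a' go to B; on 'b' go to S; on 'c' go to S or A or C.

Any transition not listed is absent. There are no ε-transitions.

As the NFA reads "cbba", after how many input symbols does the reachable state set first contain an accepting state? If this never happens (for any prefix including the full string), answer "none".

2

Start in {S}.
Read 'c': {S} → {S, A}.
Read 'b': {S, A} → {B, C}.
None of the earlier sets intersect F, but {B, C} does.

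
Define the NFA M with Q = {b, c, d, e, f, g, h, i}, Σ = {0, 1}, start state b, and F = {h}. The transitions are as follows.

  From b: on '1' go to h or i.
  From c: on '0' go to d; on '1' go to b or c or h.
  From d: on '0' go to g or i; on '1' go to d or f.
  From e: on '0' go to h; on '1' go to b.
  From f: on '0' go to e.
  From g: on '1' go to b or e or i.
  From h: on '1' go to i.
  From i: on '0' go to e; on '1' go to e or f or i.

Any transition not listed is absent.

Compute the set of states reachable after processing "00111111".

Start in {b}.
Read '0': {b} → ∅.
The set is empty and remains empty for the remaining 7 symbols.

∅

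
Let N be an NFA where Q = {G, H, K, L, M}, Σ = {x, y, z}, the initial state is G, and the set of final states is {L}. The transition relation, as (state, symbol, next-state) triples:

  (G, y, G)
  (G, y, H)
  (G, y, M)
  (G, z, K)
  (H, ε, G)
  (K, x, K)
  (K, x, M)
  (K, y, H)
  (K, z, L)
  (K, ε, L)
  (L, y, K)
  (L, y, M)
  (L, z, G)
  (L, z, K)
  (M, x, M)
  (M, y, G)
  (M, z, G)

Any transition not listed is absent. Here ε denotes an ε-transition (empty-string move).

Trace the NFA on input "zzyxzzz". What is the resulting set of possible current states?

{G, K, L}

Start in {G}.
Read 'z': G→{K}; union {K}; ε-closure = {K, L}.
Read 'z': K→{L}, L→{G, K}; now {G, K, L}.
Read 'y': G→{G, H, M}, K→{H}, L→{K, M}; union {G, H, K, M}; ε-closure = {G, H, K, L, M}.
Read 'x': G→∅, H→∅, K→{K, M}, L→∅, M→{M}; union {K, M}; ε-closure = {K, L, M}.
Read 'z': K→{L}, L→{G, K}, M→{G}; now {G, K, L}.
Read 'z': G→{K}, K→{L}, L→{G, K}; now {G, K, L}.
Read 'z': G→{K}, K→{L}, L→{G, K}; now {G, K, L}.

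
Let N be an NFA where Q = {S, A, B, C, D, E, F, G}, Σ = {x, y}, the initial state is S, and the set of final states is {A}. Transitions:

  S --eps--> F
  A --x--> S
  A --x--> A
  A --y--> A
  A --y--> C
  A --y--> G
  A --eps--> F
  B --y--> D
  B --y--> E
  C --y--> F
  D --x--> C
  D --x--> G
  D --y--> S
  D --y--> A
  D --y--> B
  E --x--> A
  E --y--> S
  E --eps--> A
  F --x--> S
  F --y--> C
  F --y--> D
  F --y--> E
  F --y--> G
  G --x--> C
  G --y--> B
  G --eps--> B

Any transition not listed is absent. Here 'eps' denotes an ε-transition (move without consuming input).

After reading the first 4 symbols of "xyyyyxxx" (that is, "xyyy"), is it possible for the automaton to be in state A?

Start: ε-closure({S}) = {S, F}.
Read 'x': {S, F} → {S, F}.
Read 'y': {S, F} → {A, B, C, D, E, F, G}.
Read 'y': {A, B, C, D, E, F, G} → {S, A, B, C, D, E, F, G}.
Read 'y': {S, A, B, C, D, E, F, G} → {S, A, B, C, D, E, F, G}.
State A is in {S, A, B, C, D, E, F, G}.

Yes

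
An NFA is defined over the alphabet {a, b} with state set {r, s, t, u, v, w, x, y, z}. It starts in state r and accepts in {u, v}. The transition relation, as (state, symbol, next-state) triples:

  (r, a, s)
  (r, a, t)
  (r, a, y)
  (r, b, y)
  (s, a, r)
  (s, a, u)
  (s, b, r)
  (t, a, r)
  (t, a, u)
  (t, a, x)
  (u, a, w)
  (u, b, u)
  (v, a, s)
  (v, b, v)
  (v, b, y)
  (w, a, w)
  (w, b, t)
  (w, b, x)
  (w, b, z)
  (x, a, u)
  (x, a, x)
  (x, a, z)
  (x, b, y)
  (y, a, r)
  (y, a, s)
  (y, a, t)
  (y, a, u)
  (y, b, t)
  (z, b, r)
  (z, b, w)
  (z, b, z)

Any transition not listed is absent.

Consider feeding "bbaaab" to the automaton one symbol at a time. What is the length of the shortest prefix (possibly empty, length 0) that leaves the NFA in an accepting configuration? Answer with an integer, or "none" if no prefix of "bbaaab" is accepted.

Start in {r}.
Read 'b': {r} → {y}.
Read 'b': {y} → {t}.
Read 'a': {t} → {r, u, x}.
None of the earlier sets intersect F, but {r, u, x} does.

3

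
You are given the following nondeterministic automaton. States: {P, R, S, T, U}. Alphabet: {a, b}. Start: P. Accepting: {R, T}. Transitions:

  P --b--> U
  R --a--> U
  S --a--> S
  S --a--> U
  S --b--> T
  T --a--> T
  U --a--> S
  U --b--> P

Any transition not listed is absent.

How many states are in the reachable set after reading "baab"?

2

Start in {P}.
Read 'b': {P} → {U}.
Read 'a': {U} → {S}.
Read 'a': {S} → {S, U}.
Read 'b': {S, U} → {P, T}.
That set has 2 states.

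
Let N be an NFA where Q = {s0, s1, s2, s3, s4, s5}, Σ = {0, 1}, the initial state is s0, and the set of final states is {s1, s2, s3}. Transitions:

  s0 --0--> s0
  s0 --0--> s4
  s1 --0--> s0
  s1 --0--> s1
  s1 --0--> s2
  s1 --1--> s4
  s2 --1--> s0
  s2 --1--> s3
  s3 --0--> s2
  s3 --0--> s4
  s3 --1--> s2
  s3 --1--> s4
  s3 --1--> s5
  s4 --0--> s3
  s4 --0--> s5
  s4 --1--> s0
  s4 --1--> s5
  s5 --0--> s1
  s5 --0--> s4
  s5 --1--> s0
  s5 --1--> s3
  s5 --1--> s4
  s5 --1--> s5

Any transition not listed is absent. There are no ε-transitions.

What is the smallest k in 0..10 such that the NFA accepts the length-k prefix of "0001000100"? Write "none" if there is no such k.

Start in {s0}.
Read '0': {s0} → {s0, s4}.
Read '0': {s0, s4} → {s0, s3, s4, s5}.
None of the earlier sets intersect F, but {s0, s3, s4, s5} does.

2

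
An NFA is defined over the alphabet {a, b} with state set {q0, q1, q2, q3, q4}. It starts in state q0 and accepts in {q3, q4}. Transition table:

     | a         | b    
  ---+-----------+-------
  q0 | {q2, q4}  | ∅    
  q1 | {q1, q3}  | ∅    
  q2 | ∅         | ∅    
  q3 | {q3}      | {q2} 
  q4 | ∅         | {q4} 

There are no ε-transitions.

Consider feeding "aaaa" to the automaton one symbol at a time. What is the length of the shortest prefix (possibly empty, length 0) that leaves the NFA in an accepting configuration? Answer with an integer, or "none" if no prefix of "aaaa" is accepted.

Start in {q0}.
Read 'a': {q0} → {q2, q4}.
None of the earlier sets intersect F, but {q2, q4} does.

1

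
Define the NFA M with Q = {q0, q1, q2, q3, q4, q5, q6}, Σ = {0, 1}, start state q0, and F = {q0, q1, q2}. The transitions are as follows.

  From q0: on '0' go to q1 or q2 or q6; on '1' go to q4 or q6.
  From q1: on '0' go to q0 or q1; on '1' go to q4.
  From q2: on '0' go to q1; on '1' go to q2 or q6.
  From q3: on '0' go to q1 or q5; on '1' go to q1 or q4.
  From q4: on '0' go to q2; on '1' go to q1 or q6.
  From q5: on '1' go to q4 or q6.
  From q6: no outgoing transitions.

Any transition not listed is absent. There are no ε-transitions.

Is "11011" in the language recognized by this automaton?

Yes

Start in {q0}.
Read '1': q0→{q4, q6}; now {q4, q6}.
Read '1': q4→{q1, q6}, q6→∅; now {q1, q6}.
Read '0': q1→{q0, q1}, q6→∅; now {q0, q1}.
Read '1': q0→{q4, q6}, q1→{q4}; now {q4, q6}.
Read '1': q4→{q1, q6}, q6→∅; now {q1, q6}.
The final set {q1, q6} contains the accepting state q1.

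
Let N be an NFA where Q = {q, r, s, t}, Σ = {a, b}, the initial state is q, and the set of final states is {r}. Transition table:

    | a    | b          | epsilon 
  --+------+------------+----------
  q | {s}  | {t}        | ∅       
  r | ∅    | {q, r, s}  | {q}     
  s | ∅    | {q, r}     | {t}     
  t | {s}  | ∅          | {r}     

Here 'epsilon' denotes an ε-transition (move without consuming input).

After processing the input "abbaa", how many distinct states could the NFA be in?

Start in {q}.
Read 'a': {q} → {q, r, s, t}.
Read 'b': {q, r, s, t} → {q, r, s, t}.
Read 'b': {q, r, s, t} → {q, r, s, t}.
Read 'a': {q, r, s, t} → {q, r, s, t}.
Read 'a': {q, r, s, t} → {q, r, s, t}.
That set has 4 states.

4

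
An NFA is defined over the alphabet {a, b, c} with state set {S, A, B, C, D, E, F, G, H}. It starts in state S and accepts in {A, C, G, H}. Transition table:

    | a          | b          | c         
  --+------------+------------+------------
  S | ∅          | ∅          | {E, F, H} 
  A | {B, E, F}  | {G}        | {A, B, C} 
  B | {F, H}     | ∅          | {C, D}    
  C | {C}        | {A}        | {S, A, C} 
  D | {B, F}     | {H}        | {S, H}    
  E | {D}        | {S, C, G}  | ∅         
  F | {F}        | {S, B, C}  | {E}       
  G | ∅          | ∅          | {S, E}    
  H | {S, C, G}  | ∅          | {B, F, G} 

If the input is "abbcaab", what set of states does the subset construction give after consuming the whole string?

∅

Start in {S}.
Read 'a': {S} → ∅.
The set is empty and remains empty for the remaining 6 symbols.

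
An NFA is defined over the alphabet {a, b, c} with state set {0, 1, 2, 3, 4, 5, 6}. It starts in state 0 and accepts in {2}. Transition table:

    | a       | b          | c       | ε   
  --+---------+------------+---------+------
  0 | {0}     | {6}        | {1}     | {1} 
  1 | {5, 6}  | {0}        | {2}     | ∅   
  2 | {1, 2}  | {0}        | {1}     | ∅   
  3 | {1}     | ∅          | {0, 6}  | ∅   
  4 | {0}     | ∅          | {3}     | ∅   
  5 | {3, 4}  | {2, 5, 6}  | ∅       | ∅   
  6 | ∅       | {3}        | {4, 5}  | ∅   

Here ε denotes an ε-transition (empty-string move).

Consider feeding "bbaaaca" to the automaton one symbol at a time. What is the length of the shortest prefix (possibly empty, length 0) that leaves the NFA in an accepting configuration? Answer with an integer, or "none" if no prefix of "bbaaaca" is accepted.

6

Start: ε-closure({0}) = {0, 1}.
Read 'b': {0, 1} → {0, 1, 6}.
Read 'b': {0, 1, 6} → {0, 1, 3, 6}.
Read 'a': {0, 1, 3, 6} → {0, 1, 5, 6}.
Read 'a': {0, 1, 5, 6} → {0, 1, 3, 4, 5, 6}.
Read 'a': {0, 1, 3, 4, 5, 6} → {0, 1, 3, 4, 5, 6}.
Read 'c': {0, 1, 3, 4, 5, 6} → {0, 1, 2, 3, 4, 5, 6}.
None of the earlier sets intersect F, but {0, 1, 2, 3, 4, 5, 6} does.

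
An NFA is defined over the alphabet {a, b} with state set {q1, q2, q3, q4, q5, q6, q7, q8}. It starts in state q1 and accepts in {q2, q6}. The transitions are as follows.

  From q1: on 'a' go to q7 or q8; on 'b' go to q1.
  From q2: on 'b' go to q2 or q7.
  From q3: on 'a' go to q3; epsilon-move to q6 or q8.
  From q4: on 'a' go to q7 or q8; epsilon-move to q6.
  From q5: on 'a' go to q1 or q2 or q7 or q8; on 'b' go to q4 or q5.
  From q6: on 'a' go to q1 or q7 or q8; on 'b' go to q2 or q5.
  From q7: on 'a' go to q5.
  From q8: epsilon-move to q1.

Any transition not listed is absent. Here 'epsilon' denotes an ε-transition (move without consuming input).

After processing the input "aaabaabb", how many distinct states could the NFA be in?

Start in {q1}.
Read 'a': q1→{q7, q8}; union {q7, q8}; ε-closure = {q1, q7, q8}.
Read 'a': q1→{q7, q8}, q7→{q5}, q8→∅; union {q5, q7, q8}; ε-closure = {q1, q5, q7, q8}.
Read 'a': q1→{q7, q8}, q5→{q1, q2, q7, q8}, q7→{q5}, q8→∅; now {q1, q2, q5, q7, q8}.
Read 'b': q1→{q1}, q2→{q2, q7}, q5→{q4, q5}, q7→∅, q8→∅; union {q1, q2, q4, q5, q7}; ε-closure = {q1, q2, q4, q5, q6, q7}.
Read 'a': q1→{q7, q8}, q2→∅, q4→{q7, q8}, q5→{q1, q2, q7, q8}, q6→{q1, q7, q8}, q7→{q5}; now {q1, q2, q5, q7, q8}.
Read 'a': q1→{q7, q8}, q2→∅, q5→{q1, q2, q7, q8}, q7→{q5}, q8→∅; now {q1, q2, q5, q7, q8}.
Read 'b': q1→{q1}, q2→{q2, q7}, q5→{q4, q5}, q7→∅, q8→∅; union {q1, q2, q4, q5, q7}; ε-closure = {q1, q2, q4, q5, q6, q7}.
Read 'b': q1→{q1}, q2→{q2, q7}, q4→∅, q5→{q4, q5}, q6→{q2, q5}, q7→∅; union {q1, q2, q4, q5, q7}; ε-closure = {q1, q2, q4, q5, q6, q7}.
That set has 6 states.

6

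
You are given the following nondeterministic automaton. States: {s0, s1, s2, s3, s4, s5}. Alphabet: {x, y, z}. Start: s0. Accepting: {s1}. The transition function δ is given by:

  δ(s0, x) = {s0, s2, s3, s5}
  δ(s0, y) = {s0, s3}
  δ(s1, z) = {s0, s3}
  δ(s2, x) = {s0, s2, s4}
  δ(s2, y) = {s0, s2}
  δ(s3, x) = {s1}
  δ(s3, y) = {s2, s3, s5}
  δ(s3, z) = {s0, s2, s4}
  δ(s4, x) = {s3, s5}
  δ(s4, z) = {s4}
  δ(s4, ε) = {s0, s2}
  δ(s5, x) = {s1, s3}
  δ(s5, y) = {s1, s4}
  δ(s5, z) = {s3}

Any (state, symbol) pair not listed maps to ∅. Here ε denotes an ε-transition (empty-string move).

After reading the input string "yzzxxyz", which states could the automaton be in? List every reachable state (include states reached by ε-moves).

Start in {s0}.
Read 'y': {s0} → {s0, s3}.
Read 'z': {s0, s3} → {s0, s2, s4}.
Read 'z': {s0, s2, s4} → {s0, s2, s4}.
Read 'x': {s0, s2, s4} → {s0, s2, s3, s4, s5}.
Read 'x': {s0, s2, s3, s4, s5} → {s0, s1, s2, s3, s4, s5}.
Read 'y': {s0, s1, s2, s3, s4, s5} → {s0, s1, s2, s3, s4, s5}.
Read 'z': {s0, s1, s2, s3, s4, s5} → {s0, s2, s3, s4}.

{s0, s2, s3, s4}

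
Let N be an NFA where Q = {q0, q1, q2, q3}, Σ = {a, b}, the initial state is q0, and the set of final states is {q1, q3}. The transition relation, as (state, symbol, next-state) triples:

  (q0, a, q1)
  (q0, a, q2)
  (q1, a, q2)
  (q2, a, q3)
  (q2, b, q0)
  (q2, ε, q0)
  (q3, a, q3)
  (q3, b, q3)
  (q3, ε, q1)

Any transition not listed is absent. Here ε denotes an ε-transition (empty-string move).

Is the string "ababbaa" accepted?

Start in {q0}.
Read 'a': {q0} → {q0, q1, q2}.
Read 'b': {q0, q1, q2} → {q0}.
Read 'a': {q0} → {q0, q1, q2}.
Read 'b': {q0, q1, q2} → {q0}.
Read 'b': {q0} → ∅.
The set is empty and remains empty for the remaining 2 symbols.
The final set ∅ contains no accepting state.

No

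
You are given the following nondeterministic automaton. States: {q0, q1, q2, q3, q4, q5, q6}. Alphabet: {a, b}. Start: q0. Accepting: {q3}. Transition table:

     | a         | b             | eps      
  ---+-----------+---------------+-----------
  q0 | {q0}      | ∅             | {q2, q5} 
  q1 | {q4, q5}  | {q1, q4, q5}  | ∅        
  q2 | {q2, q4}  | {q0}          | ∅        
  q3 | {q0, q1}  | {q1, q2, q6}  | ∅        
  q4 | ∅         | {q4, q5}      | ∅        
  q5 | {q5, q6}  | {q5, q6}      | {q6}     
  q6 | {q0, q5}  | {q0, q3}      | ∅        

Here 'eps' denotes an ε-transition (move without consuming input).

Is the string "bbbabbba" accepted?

Start: ε-closure({q0}) = {q0, q2, q5, q6}.
Read 'b': q0→∅, q2→{q0}, q5→{q5, q6}, q6→{q0, q3}; union {q0, q3, q5, q6}; ε-closure = {q0, q2, q3, q5, q6}.
Read 'b': q0→∅, q2→{q0}, q3→{q1, q2, q6}, q5→{q5, q6}, q6→{q0, q3}; now {q0, q1, q2, q3, q5, q6}.
Read 'b': q0→∅, q1→{q1, q4, q5}, q2→{q0}, q3→{q1, q2, q6}, q5→{q5, q6}, q6→{q0, q3}; now {q0, q1, q2, q3, q4, q5, q6}.
Read 'a': q0→{q0}, q1→{q4, q5}, q2→{q2, q4}, q3→{q0, q1}, q4→∅, q5→{q5, q6}, q6→{q0, q5}; now {q0, q1, q2, q4, q5, q6}.
Read 'b': q0→∅, q1→{q1, q4, q5}, q2→{q0}, q4→{q4, q5}, q5→{q5, q6}, q6→{q0, q3}; union {q0, q1, q3, q4, q5, q6}; ε-closure = {q0, q1, q2, q3, q4, q5, q6}.
Read 'b': q0→∅, q1→{q1, q4, q5}, q2→{q0}, q3→{q1, q2, q6}, q4→{q4, q5}, q5→{q5, q6}, q6→{q0, q3}; now {q0, q1, q2, q3, q4, q5, q6}.
Read 'b': q0→∅, q1→{q1, q4, q5}, q2→{q0}, q3→{q1, q2, q6}, q4→{q4, q5}, q5→{q5, q6}, q6→{q0, q3}; now {q0, q1, q2, q3, q4, q5, q6}.
Read 'a': q0→{q0}, q1→{q4, q5}, q2→{q2, q4}, q3→{q0, q1}, q4→∅, q5→{q5, q6}, q6→{q0, q5}; now {q0, q1, q2, q4, q5, q6}.
The final set {q0, q1, q2, q4, q5, q6} contains no accepting state.

No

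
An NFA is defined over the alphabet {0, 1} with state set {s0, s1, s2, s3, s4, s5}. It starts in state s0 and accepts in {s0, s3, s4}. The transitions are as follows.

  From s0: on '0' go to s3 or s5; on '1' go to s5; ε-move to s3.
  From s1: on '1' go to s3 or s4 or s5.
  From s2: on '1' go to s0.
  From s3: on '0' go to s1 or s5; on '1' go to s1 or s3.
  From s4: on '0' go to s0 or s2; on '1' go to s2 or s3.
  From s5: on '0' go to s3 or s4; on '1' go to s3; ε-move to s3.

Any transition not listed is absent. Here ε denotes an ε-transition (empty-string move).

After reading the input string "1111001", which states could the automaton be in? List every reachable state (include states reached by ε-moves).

{s0, s1, s2, s3, s4, s5}

Start: ε-closure({s0}) = {s0, s3}.
Read '1': {s0, s3} → {s1, s3, s5}.
Read '1': {s1, s3, s5} → {s1, s3, s4, s5}.
Read '1': {s1, s3, s4, s5} → {s1, s2, s3, s4, s5}.
Read '1': {s1, s2, s3, s4, s5} → {s0, s1, s2, s3, s4, s5}.
Read '0': {s0, s1, s2, s3, s4, s5} → {s0, s1, s2, s3, s4, s5}.
Read '0': {s0, s1, s2, s3, s4, s5} → {s0, s1, s2, s3, s4, s5}.
Read '1': {s0, s1, s2, s3, s4, s5} → {s0, s1, s2, s3, s4, s5}.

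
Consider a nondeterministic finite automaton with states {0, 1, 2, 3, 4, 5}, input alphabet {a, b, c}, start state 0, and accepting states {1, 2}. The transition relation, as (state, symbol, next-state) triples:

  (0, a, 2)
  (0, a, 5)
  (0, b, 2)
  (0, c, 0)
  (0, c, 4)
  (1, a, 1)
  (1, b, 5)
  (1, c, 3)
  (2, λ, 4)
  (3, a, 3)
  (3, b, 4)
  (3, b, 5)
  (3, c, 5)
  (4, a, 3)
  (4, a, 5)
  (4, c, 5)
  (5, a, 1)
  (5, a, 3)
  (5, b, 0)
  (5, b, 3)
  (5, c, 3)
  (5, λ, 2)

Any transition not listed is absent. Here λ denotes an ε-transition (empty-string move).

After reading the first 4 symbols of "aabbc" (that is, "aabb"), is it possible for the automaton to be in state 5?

Yes

Start in {0}.
Read 'a': 0→{2, 5}; union {2, 5}; ε-closure = {2, 4, 5}.
Read 'a': 2→∅, 4→{3, 5}, 5→{1, 3}; union {1, 3, 5}; ε-closure = {1, 2, 3, 4, 5}.
Read 'b': 1→{5}, 2→∅, 3→{4, 5}, 4→∅, 5→{0, 3}; union {0, 3, 4, 5}; ε-closure = {0, 2, 3, 4, 5}.
Read 'b': 0→{2}, 2→∅, 3→{4, 5}, 4→∅, 5→{0, 3}; now {0, 2, 3, 4, 5}.
State 5 is in {0, 2, 3, 4, 5}.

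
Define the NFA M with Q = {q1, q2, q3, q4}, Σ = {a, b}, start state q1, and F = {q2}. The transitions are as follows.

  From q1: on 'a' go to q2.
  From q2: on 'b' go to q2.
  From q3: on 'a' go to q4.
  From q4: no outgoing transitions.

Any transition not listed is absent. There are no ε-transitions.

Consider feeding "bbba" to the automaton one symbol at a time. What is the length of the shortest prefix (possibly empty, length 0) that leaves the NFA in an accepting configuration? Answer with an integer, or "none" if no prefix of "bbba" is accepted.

Start in {q1}.
Read 'b': q1→∅; now ∅.
The set is empty and remains empty for the remaining 3 symbols.
No reachable set along the way intersects F.

none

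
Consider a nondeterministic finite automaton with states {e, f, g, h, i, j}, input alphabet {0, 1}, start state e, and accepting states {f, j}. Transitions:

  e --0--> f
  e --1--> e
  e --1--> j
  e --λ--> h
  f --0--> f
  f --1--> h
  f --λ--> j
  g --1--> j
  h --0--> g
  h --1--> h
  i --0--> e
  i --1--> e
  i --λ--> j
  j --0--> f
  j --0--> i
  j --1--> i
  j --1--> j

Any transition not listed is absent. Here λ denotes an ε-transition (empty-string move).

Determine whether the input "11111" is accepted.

Yes

Start: ε-closure({e}) = {e, h}.
Read '1': {e, h} → {e, h, j}.
Read '1': {e, h, j} → {e, h, i, j}.
Read '1': {e, h, i, j} → {e, h, i, j}.
Read '1': {e, h, i, j} → {e, h, i, j}.
Read '1': {e, h, i, j} → {e, h, i, j}.
The final set {e, h, i, j} contains the accepting state j.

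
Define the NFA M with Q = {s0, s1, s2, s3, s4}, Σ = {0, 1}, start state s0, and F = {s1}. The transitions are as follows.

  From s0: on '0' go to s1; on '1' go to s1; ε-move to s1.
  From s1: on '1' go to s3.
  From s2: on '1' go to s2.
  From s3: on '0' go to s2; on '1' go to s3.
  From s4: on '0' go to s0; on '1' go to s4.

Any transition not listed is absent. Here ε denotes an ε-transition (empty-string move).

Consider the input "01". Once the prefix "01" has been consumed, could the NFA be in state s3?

Start: ε-closure({s0}) = {s0, s1}.
Read '0': {s0, s1} → {s1}.
Read '1': {s1} → {s3}.
State s3 is in {s3}.

Yes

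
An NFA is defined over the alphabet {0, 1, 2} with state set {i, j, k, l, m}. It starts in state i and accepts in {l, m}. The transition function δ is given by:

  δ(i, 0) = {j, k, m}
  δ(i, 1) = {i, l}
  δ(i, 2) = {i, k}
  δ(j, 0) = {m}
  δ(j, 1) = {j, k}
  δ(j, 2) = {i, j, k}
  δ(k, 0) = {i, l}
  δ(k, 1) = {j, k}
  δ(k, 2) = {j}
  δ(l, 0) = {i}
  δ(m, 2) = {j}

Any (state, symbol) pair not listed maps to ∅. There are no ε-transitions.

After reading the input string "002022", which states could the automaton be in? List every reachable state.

{i, j, k}

Start in {i}.
Read '0': i→{j, k, m}; now {j, k, m}.
Read '0': j→{m}, k→{i, l}, m→∅; now {i, l, m}.
Read '2': i→{i, k}, l→∅, m→{j}; now {i, j, k}.
Read '0': i→{j, k, m}, j→{m}, k→{i, l}; now {i, j, k, l, m}.
Read '2': i→{i, k}, j→{i, j, k}, k→{j}, l→∅, m→{j}; now {i, j, k}.
Read '2': i→{i, k}, j→{i, j, k}, k→{j}; now {i, j, k}.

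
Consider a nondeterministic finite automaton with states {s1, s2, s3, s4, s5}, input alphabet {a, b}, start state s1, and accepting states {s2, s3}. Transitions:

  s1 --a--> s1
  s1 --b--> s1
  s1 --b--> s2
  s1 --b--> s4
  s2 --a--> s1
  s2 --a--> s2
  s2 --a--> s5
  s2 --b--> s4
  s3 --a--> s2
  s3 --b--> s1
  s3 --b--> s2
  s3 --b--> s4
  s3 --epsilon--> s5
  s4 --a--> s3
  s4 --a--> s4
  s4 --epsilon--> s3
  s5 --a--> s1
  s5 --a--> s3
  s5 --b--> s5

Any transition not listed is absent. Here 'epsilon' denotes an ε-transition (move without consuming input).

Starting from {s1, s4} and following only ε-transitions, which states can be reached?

{s1, s3, s4, s5}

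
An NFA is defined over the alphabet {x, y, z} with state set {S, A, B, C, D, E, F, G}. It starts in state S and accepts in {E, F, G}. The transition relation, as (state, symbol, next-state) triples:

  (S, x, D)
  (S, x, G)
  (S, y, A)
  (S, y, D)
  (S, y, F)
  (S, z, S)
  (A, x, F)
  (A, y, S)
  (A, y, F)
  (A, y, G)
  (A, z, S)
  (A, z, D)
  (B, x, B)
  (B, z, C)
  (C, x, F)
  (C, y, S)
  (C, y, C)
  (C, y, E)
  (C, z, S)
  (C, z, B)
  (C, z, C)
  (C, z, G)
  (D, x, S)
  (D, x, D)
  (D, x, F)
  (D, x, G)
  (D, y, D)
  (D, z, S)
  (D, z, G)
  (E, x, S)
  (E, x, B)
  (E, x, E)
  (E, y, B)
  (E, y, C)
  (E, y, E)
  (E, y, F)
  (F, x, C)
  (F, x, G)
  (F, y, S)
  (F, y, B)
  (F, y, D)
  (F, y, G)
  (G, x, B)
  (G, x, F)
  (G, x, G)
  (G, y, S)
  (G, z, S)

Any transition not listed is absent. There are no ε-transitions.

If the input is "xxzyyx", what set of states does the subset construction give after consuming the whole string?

{S, B, C, D, E, F, G}

Start in {S}.
Read 'x': S→{D, G}; now {D, G}.
Read 'x': D→{S, D, F, G}, G→{B, F, G}; now {S, B, D, F, G}.
Read 'z': S→{S}, B→{C}, D→{S, G}, F→∅, G→{S}; now {S, C, G}.
Read 'y': S→{A, D, F}, C→{S, C, E}, G→{S}; now {S, A, C, D, E, F}.
Read 'y': S→{A, D, F}, A→{S, F, G}, C→{S, C, E}, D→{D}, E→{B, C, E, F}, F→{S, B, D, G}; now {S, A, B, C, D, E, F, G}.
Read 'x': S→{D, G}, A→{F}, B→{B}, C→{F}, D→{S, D, F, G}, E→{S, B, E}, F→{C, G}, G→{B, F, G}; now {S, B, C, D, E, F, G}.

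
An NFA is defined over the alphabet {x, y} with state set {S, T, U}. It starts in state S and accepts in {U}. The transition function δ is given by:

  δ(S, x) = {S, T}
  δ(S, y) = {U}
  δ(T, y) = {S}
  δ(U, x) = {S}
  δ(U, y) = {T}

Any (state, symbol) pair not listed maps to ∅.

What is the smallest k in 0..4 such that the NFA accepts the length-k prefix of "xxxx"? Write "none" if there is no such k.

Start in {S}.
Read 'x': S→{S, T}; now {S, T}.
Read 'x': S→{S, T}, T→∅; now {S, T}.
Read 'x': S→{S, T}, T→∅; now {S, T}.
Read 'x': S→{S, T}, T→∅; now {S, T}.
No reachable set along the way intersects F.

none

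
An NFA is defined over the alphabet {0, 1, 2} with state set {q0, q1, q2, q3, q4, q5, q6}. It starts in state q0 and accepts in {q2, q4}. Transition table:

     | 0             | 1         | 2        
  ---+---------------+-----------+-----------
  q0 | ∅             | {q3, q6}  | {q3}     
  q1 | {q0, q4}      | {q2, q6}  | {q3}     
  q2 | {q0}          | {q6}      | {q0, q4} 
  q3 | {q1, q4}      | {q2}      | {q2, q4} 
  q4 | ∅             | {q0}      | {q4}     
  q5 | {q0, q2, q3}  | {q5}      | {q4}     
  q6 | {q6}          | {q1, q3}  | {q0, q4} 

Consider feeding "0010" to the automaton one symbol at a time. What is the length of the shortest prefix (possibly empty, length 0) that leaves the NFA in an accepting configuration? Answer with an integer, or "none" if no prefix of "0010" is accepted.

none

Start in {q0}.
Read '0': q0→∅; now ∅.
The set is empty and remains empty for the remaining 3 symbols.
No reachable set along the way intersects F.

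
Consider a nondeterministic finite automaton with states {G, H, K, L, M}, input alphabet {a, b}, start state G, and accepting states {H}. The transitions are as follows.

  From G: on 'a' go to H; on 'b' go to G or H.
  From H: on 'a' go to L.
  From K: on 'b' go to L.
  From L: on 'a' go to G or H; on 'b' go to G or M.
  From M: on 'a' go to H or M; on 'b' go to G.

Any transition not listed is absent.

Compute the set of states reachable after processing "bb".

{G, H}

Start in {G}.
Read 'b': {G} → {G, H}.
Read 'b': {G, H} → {G, H}.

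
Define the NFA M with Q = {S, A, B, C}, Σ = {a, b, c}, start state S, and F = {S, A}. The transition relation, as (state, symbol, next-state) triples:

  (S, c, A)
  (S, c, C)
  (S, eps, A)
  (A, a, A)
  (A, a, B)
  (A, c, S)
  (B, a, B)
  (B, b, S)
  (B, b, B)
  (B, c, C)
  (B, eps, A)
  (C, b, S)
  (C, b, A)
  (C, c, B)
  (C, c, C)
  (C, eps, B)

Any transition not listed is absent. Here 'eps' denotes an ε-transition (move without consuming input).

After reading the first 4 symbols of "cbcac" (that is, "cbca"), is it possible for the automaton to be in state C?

No

Start: ε-closure({S}) = {S, A}.
Read 'c': S→{A, C}, A→{S}; union {S, A, C}; ε-closure = {S, A, B, C}.
Read 'b': S→∅, A→∅, B→{S, B}, C→{S, A}; now {S, A, B}.
Read 'c': S→{A, C}, A→{S}, B→{C}; union {S, A, C}; ε-closure = {S, A, B, C}.
Read 'a': S→∅, A→{A, B}, B→{B}, C→∅; now {A, B}.
State C is not in {A, B}.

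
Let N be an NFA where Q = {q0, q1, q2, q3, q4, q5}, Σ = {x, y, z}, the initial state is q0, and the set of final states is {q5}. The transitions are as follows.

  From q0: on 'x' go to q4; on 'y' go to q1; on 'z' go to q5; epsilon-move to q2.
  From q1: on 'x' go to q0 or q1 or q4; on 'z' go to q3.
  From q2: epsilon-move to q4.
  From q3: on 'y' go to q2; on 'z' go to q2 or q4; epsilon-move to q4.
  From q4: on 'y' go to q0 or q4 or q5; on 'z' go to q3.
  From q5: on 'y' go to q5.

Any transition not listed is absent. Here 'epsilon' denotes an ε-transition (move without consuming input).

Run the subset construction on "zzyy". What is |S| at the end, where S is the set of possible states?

5

Start: ε-closure({q0}) = {q0, q2, q4}.
Read 'z': q0→{q5}, q2→∅, q4→{q3}; union {q3, q5}; ε-closure = {q3, q4, q5}.
Read 'z': q3→{q2, q4}, q4→{q3}, q5→∅; now {q2, q3, q4}.
Read 'y': q2→∅, q3→{q2}, q4→{q0, q4, q5}; now {q0, q2, q4, q5}.
Read 'y': q0→{q1}, q2→∅, q4→{q0, q4, q5}, q5→{q5}; union {q0, q1, q4, q5}; ε-closure = {q0, q1, q2, q4, q5}.
That set has 5 states.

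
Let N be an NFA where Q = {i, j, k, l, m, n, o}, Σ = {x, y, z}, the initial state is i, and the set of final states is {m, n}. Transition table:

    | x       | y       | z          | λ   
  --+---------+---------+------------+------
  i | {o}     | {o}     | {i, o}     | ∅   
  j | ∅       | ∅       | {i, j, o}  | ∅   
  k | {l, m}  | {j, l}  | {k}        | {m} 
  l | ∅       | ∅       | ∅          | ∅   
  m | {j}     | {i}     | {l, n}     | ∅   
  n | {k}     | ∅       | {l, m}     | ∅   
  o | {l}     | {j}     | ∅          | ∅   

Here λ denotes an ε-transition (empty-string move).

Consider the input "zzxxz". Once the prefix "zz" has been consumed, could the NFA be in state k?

No

Start in {i}.
Read 'z': {i} → {i, o}.
Read 'z': {i, o} → {i, o}.
State k is not in {i, o}.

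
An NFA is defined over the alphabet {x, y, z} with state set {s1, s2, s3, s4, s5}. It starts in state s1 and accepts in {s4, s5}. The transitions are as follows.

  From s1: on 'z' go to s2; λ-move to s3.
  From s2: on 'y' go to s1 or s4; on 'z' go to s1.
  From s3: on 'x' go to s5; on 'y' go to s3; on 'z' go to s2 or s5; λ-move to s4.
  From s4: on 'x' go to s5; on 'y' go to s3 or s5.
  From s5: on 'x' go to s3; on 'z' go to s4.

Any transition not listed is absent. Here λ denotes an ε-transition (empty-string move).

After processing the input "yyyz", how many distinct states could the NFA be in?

3

Start: ε-closure({s1}) = {s1, s3, s4}.
Read 'y': {s1, s3, s4} → {s3, s4, s5}.
Read 'y': {s3, s4, s5} → {s3, s4, s5}.
Read 'y': {s3, s4, s5} → {s3, s4, s5}.
Read 'z': {s3, s4, s5} → {s2, s4, s5}.
That set has 3 states.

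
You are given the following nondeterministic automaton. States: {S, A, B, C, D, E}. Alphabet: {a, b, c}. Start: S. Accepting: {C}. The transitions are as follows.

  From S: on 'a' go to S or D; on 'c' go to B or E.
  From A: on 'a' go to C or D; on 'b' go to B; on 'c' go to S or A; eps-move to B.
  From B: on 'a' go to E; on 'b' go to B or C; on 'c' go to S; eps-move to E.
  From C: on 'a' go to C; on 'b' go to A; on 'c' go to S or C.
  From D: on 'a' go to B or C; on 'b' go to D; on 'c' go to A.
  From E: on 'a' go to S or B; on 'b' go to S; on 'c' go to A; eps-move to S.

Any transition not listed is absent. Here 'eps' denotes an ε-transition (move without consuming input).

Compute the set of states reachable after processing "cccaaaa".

{S, B, C, D, E}

Start in {S}.
Read 'c': {S} → {S, B, E}.
Read 'c': {S, B, E} → {S, A, B, E}.
Read 'c': {S, A, B, E} → {S, A, B, E}.
Read 'a': {S, A, B, E} → {S, B, C, D, E}.
Read 'a': {S, B, C, D, E} → {S, B, C, D, E}.
Read 'a': {S, B, C, D, E} → {S, B, C, D, E}.
Read 'a': {S, B, C, D, E} → {S, B, C, D, E}.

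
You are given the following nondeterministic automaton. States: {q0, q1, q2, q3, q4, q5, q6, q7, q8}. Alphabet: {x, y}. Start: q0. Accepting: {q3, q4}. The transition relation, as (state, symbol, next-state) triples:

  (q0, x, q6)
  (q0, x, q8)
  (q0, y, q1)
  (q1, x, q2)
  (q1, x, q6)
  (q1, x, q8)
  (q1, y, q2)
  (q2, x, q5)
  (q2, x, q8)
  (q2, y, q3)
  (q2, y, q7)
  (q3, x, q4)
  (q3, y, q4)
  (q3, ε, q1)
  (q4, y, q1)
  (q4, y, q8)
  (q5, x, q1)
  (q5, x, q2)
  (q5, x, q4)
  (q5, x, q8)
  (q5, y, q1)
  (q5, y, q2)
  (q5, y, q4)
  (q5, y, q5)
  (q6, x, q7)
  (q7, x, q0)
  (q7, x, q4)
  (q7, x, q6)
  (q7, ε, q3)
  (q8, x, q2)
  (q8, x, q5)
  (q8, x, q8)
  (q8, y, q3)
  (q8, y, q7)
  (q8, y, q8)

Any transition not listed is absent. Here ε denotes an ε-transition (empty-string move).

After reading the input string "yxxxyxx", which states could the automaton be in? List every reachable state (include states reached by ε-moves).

Start in {q0}.
Read 'y': q0→{q1}; now {q1}.
Read 'x': q1→{q2, q6, q8}; now {q2, q6, q8}.
Read 'x': q2→{q5, q8}, q6→{q7}, q8→{q2, q5, q8}; union {q2, q5, q7, q8}; ε-closure = {q1, q2, q3, q5, q7, q8}.
Read 'x': q1→{q2, q6, q8}, q2→{q5, q8}, q3→{q4}, q5→{q1, q2, q4, q8}, q7→{q0, q4, q6}, q8→{q2, q5, q8}; now {q0, q1, q2, q4, q5, q6, q8}.
Read 'y': q0→{q1}, q1→{q2}, q2→{q3, q7}, q4→{q1, q8}, q5→{q1, q2, q4, q5}, q6→∅, q8→{q3, q7, q8}; now {q1, q2, q3, q4, q5, q7, q8}.
Read 'x': q1→{q2, q6, q8}, q2→{q5, q8}, q3→{q4}, q4→∅, q5→{q1, q2, q4, q8}, q7→{q0, q4, q6}, q8→{q2, q5, q8}; now {q0, q1, q2, q4, q5, q6, q8}.
Read 'x': q0→{q6, q8}, q1→{q2, q6, q8}, q2→{q5, q8}, q4→∅, q5→{q1, q2, q4, q8}, q6→{q7}, q8→{q2, q5, q8}; union {q1, q2, q4, q5, q6, q7, q8}; ε-closure = {q1, q2, q3, q4, q5, q6, q7, q8}.

{q1, q2, q3, q4, q5, q6, q7, q8}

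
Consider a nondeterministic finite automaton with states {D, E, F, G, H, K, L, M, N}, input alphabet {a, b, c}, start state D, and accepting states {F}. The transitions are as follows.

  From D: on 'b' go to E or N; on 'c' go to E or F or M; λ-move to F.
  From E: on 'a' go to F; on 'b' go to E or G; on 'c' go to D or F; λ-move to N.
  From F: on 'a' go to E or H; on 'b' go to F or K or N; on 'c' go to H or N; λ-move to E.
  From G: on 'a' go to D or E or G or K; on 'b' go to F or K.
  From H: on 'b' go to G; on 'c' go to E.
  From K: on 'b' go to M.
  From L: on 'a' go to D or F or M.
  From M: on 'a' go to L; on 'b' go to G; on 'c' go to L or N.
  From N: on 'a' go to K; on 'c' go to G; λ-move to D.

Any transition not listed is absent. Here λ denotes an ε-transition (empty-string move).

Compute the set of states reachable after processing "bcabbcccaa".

{D, E, F, G, H, K, L, M, N}

Start: ε-closure({D}) = {D, E, F, N}.
Read 'b': {D, E, F, N} → {D, E, F, G, K, N}.
Read 'c': {D, E, F, G, K, N} → {D, E, F, G, H, M, N}.
Read 'a': {D, E, F, G, H, M, N} → {D, E, F, G, H, K, L, N}.
Read 'b': {D, E, F, G, H, K, L, N} → {D, E, F, G, K, M, N}.
Read 'b': {D, E, F, G, K, M, N} → {D, E, F, G, K, M, N}.
Read 'c': {D, E, F, G, K, M, N} → {D, E, F, G, H, L, M, N}.
Read 'c': {D, E, F, G, H, L, M, N} → {D, E, F, G, H, L, M, N}.
Read 'c': {D, E, F, G, H, L, M, N} → {D, E, F, G, H, L, M, N}.
Read 'a': {D, E, F, G, H, L, M, N} → {D, E, F, G, H, K, L, M, N}.
Read 'a': {D, E, F, G, H, K, L, M, N} → {D, E, F, G, H, K, L, M, N}.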